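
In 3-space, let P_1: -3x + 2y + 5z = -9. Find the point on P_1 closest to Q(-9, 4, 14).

(0, -2, -1)

Foot = Q − λn with λ = (n·Q − d)/|n|² = (105 − (-9))/38 = 3.
Foot = (-9, 4, 14) − 3·(-3, 2, 5) = (0, -2, -1).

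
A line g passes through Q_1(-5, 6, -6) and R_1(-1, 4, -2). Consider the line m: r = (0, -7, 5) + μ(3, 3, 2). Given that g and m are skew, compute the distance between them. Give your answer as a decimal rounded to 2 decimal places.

A direction vector for g is R_1 − Q_1 = (4, -2, 4).
Common perpendicular direction n = (4, -2, 4) × (3, 3, 2) = (-16, 4, 18).
With w = (0, -7, 5) − (-5, 6, -6) = (5, -13, 11), w · n = 66.
Distance = |w · n| / |n| = |66| / √596 ≈ 2.70.

2.70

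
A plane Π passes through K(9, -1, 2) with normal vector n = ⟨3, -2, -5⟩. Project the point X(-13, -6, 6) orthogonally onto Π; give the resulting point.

Π: n·r = n·K gives 3x - 2y - 5z = 19.
Foot = X − λn with λ = (n·X − d)/|n|² = (-57 − 19)/38 = -2.
Foot = (-13, -6, 6) − (-2)·(3, -2, -5) = (-7, -10, -4).

(-7, -10, -4)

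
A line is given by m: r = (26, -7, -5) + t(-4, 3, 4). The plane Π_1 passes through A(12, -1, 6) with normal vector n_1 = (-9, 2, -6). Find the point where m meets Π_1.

(10, 5, 11)

Π_1: n_1·r = n_1·A gives -9x + 2y - 6z = -146.
Substitute r = (26, -7, -5) + t(-4, 3, 4) into the plane: -218 + 18t = -146, so t = 4.
Intersection: (26, -7, -5) + 4·(-4, 3, 4) = (10, 5, 11).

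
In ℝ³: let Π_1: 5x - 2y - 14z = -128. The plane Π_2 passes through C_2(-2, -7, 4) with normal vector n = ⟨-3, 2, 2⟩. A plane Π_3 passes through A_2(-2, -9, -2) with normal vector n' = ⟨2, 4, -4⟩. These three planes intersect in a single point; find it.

(8, 0, 12)

Π_2: n·r = n·C_2 gives -3x + 2y + 2z = 0.
Π_3: n'·r = n'·A_2 gives 2x + 4y - 4z = -32.
Solving the 3×3 linear system 5x - 2y - 14z = -128, -3x + 2y + 2z = 0, 2x + 4y - 4z = -32 (e.g. by elimination or Cramer's rule, determinant = 160) gives (8, 0, 12).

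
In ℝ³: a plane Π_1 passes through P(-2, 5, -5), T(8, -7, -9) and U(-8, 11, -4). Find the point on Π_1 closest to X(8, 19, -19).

PT = (10, -12, -4), PU = (-6, 6, 1); a normal to Π_1 is PT × PU = (12, 14, -12).
Using P: Π_1 has equation 12x + 14y - 12z = 106.
Foot = X − λn with λ = (n·X − d)/|n|² = (590 − 106)/484 = 1.
Foot = (8, 19, -19) − 1·(12, 14, -12) = (-4, 5, -7).

(-4, 5, -7)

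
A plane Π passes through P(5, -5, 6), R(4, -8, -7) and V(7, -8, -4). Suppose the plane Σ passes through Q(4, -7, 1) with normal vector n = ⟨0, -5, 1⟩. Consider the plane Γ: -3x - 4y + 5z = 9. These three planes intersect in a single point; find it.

PR = (-1, -3, -13), PV = (2, -3, -10); a normal to Π is PR × PV = (-9, -36, 9).
Using P: Π has equation -9x - 36y + 9z = 189.
Σ: n·r = n·Q gives -5y + z = 36.
Solving the 3×3 linear system -9x - 36y + 9z = 189, -5y + z = 36, -3x - 4y + 5z = 9 (e.g. by elimination or Cramer's rule, determinant = 162) gives (8, -7, 1).

(8, -7, 1)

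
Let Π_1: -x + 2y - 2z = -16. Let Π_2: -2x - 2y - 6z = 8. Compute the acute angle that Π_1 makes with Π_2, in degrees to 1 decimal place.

59.8

cos θ = |n₁·n₂| / (|n₁||n₂|) = |10| / (√9 · √44).
θ = arccos(0.50252) ≈ 59.8°.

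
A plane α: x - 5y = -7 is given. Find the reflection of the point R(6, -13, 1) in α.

(0, 17, 1)

λ = (n·R − d)/|n|² = (71 − (-7))/26 = 3.
Reflection = R − 2λn = (6, -13, 1) − 6·(1, -5, 0) = (0, 17, 1).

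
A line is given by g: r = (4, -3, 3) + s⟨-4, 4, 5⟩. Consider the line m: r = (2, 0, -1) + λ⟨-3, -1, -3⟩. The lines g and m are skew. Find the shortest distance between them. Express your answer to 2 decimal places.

Common perpendicular direction n = (-4, 4, 5) × (-3, -1, -3) = (-7, -27, 16).
With w = (2, 0, -1) − (4, -3, 3) = (-2, 3, -4), w · n = -131.
Distance = |w · n| / |n| = |-131| / √1034 ≈ 4.07.

4.07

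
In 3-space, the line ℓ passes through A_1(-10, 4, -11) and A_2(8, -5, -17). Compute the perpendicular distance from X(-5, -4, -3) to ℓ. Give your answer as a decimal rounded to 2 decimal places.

A direction vector for ℓ is A_2 − A_1 = (18, -9, -6).
Taking (-10, 4, -11) on ℓ with direction v = (18, -9, -6): w = X − (-10, 4, -11) = (5, -8, 8), and w × v = (120, 174, 99).
Distance = |w × v| / |v| = √54477 / √441 ≈ 11.11.

11.11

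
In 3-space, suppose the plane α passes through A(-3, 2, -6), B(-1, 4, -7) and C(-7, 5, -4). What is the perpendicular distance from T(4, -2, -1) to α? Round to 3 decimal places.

7.603

AB = (2, 2, -1), AC = (-4, 3, 2); a normal to α is AB × AC = (7, 0, 14).
Using A: α has equation 7x + 14z = -105.
n·T − d = (7)·(4) + (0)·(-2) + (14)·(-1) − (-105) = 119; |n| = √245.
Distance = |119| / √245 = 119/√245 ≈ 7.603.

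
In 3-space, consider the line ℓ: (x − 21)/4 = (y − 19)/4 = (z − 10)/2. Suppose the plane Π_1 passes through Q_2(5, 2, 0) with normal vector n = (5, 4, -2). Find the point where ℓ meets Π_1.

ℓ has direction (4, 4, 2) through (21, 19, 10).
Π_1: n·r = n·Q_2 gives 5x + 4y - 2z = 33.
Substitute r = (21, 19, 10) + t(4, 4, 2) into the plane: 161 + 32t = 33, so t = -4.
Intersection: (21, 19, 10) + (-4)·(4, 4, 2) = (5, 3, 2).

(5, 3, 2)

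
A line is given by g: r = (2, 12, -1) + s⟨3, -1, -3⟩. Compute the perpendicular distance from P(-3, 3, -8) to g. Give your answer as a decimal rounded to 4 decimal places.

11.9649

Taking (2, 12, -1) on g with direction v = (3, -1, -3): w = P − (2, 12, -1) = (-5, -9, -7), and w × v = (20, -36, 32).
Distance = |w × v| / |v| = √2720 / √19 ≈ 11.9649.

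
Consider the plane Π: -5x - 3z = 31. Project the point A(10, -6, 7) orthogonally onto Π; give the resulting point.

Foot = A − λn with λ = (n·A − d)/|n|² = (-71 − 31)/34 = -3.
Foot = (10, -6, 7) − (-3)·(-5, 0, -3) = (-5, -6, -2).

(-5, -6, -2)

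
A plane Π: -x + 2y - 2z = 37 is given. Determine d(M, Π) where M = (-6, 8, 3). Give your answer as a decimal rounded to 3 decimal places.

7.000

n·M − d = (-1)·(-6) + (2)·(8) + (-2)·(3) − 37 = -21; |n| = √9.
Distance = |-21| / √9 = 21/√9 ≈ 7.000.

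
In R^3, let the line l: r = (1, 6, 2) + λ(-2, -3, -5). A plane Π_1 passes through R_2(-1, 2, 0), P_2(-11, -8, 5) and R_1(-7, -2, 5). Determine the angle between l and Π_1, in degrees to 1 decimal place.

R_2P_2 = (-10, -10, 5), R_2R_1 = (-6, -4, 5); a normal to Π_1 is R_2P_2 × R_2R_1 = (-30, 20, -20).
Using R_2: Π_1 has equation -30x + 20y - 20z = 70.
sin θ = |n·v| / (|n||v|) = |100| / (√1700 · √38) = 0.39344.
θ ≈ 23.2°.

23.2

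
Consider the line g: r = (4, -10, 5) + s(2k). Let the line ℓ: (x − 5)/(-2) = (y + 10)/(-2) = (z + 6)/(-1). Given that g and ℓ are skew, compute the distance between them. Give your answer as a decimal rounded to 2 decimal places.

ℓ has direction (-2, -2, -1) through (5, -10, -6).
Common perpendicular direction n = (0, 0, 2) × (-2, -2, -1) = (4, -4, 0).
With w = (5, -10, -6) − (4, -10, 5) = (1, 0, -11), w · n = 4.
Distance = |w · n| / |n| = |4| / √32 ≈ 0.71.

0.71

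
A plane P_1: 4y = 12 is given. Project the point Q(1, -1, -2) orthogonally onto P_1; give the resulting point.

(1, 3, -2)

Foot = Q − λn with λ = (n·Q − d)/|n|² = (-4 − 12)/16 = -1.
Foot = (1, -1, -2) − (-1)·(0, 4, 0) = (1, 3, -2).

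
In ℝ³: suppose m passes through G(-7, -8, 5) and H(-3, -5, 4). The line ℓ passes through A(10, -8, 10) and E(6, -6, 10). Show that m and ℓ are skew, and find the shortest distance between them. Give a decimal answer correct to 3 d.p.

6.539

A direction vector for m is H − G = (4, 3, -1).
A direction vector for ℓ is E − A = (-4, 2, 0).
Common perpendicular direction n = (4, 3, -1) × (-4, 2, 0) = (2, 4, 20).
With w = (10, -8, 10) − (-7, -8, 5) = (17, 0, 5), w · n = 134.
Since n ≠ 0 the lines are not parallel, and w · n = 134 ≠ 0 so they do not intersect; hence they are skew.
Distance = |w · n| / |n| = |134| / √420 ≈ 6.539.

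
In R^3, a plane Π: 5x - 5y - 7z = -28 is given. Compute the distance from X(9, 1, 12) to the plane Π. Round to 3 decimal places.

n·X − d = (5)·(9) + (-5)·(1) + (-7)·(12) − (-28) = -16; |n| = √99.
Distance = |-16| / √99 = 16/√99 ≈ 1.608.

1.608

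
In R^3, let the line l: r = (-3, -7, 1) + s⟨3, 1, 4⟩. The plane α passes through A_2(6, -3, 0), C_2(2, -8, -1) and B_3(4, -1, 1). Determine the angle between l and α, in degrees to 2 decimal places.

A_2C_2 = (-4, -5, -1), A_2B_3 = (-2, 2, 1); a normal to α is A_2C_2 × A_2B_3 = (-3, 6, -18).
Using A_2: α has equation -3x + 6y - 18z = -36.
sin θ = |n·v| / (|n||v|) = |-75| / (√369 · √26) = 0.76570.
θ ≈ 49.97°.

49.97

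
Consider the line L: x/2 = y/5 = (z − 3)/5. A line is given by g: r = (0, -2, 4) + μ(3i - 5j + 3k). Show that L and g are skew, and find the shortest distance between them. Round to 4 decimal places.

L has direction (2, 5, 5) through (0, 0, 3).
Common perpendicular direction n = (2, 5, 5) × (3, -5, 3) = (40, 9, -25).
With w = (0, -2, 4) − (0, 0, 3) = (0, -2, 1), w · n = -43.
Since n ≠ 0 the lines are not parallel, and w · n = -43 ≠ 0 so they do not intersect; hence they are skew.
Distance = |w · n| / |n| = |-43| / √2306 ≈ 0.8954.

0.8954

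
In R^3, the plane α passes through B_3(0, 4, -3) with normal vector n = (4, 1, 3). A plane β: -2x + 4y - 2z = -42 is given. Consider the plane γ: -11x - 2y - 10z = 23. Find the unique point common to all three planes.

(9, -11, -10)

α: n·r = n·B_3 gives 4x + y + 3z = -5.
Solving the 3×3 linear system 4x + y + 3z = -5, -2x + 4y - 2z = -42, -11x - 2y - 10z = 23 (e.g. by elimination or Cramer's rule, determinant = -30) gives (9, -11, -10).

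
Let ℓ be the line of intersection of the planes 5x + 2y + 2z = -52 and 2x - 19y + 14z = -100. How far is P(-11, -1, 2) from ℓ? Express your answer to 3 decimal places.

5.280

Direction of ℓ: (5, 2, 2) × (2, -19, 14) = (66, -66, -99).
A point on ℓ: solving the two plane equations with x = -8 gives (-8, 0, -6).
Taking (-8, 0, -6) on ℓ with direction v = (66, -66, -99): w = P − (-8, 0, -6) = (-3, -1, 8), and w × v = (627, 231, 264).
Distance = |w × v| / |v| = √516186 / √18513 ≈ 5.280.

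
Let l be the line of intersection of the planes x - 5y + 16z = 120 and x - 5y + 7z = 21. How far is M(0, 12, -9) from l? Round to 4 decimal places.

Direction of l: (1, -5, 16) × (1, -5, 7) = (45, 9, 0).
A point on l: solving the two plane equations with x = -1 gives (-1, 11, 11).
Taking (-1, 11, 11) on l with direction v = (45, 9, 0): w = M − (-1, 11, 11) = (1, 1, -20), and w × v = (180, -900, -36).
Distance = |w × v| / |v| = √843696 / √2106 ≈ 20.0154.

20.0154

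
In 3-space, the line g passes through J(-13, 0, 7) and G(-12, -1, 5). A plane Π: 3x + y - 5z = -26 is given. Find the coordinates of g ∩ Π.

A direction vector for g is G − J = (1, -1, -2).
Substitute r = (-13, 0, 7) + t(1, -1, -2) into the plane: -74 + 12t = -26, so t = 4.
Intersection: (-13, 0, 7) + 4·(1, -1, -2) = (-9, -4, -1).

(-9, -4, -1)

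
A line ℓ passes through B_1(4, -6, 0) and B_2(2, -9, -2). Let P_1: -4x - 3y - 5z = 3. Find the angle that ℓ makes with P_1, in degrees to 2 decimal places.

A direction vector for ℓ is B_2 − B_1 = (-2, -3, -2).
sin θ = |n·v| / (|n||v|) = |27| / (√50 · √17) = 0.92609.
θ ≈ 67.83°.

67.83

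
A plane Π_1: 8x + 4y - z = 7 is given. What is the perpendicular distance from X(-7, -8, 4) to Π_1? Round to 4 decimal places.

11.0000

n·X − d = (8)·(-7) + (4)·(-8) + (-1)·(4) − 7 = -99; |n| = √81.
Distance = |-99| / √81 = 99/√81 ≈ 11.0000.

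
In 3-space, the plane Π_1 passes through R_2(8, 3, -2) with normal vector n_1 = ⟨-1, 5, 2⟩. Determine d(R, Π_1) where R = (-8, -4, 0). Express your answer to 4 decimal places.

2.7386

Π_1: n_1·r = n_1·R_2 gives -x + 5y + 2z = 3.
n·R − d = (-1)·(-8) + (5)·(-4) + (2)·(0) − 3 = -15; |n| = √30.
Distance = |-15| / √30 = 15/√30 ≈ 2.7386.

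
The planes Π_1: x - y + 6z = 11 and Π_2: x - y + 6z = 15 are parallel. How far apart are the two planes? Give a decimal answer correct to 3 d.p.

Same normal n = (1, -1, 6) with |n| = √38; distance = |11 − 15| / |n| = 4/√38 ≈ 0.649.

0.649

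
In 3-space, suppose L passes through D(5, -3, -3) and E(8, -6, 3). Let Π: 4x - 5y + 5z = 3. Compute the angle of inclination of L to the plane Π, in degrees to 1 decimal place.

72.7

A direction vector for L is E − D = (3, -3, 6).
sin θ = |n·v| / (|n||v|) = |57| / (√66 · √54) = 0.95479.
θ ≈ 72.7°.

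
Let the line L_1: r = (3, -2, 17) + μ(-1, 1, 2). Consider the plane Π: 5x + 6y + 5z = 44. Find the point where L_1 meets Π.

Substitute r = (3, -2, 17) + t(-1, 1, 2) into the plane: 88 + 11t = 44, so t = -4.
Intersection: (3, -2, 17) + (-4)·(-1, 1, 2) = (7, -6, 9).

(7, -6, 9)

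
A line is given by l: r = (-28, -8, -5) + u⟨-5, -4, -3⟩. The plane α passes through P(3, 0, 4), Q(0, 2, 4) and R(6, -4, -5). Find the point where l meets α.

(-8, 8, 7)

PQ = (-3, 2, 0), PR = (3, -4, -9); a normal to α is PQ × PR = (-18, -27, 6).
Using P: α has equation -18x - 27y + 6z = -30.
Substitute r = (-28, -8, -5) + t(-5, -4, -3) into the plane: 690 + 180t = -30, so t = -4.
Intersection: (-28, -8, -5) + (-4)·(-5, -4, -3) = (-8, 8, 7).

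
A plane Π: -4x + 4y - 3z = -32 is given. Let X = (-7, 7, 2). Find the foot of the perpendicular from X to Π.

(1, -1, 8)

Foot = X − λn with λ = (n·X − d)/|n|² = (50 − (-32))/41 = 2.
Foot = (-7, 7, 2) − 2·(-4, 4, -3) = (1, -1, 8).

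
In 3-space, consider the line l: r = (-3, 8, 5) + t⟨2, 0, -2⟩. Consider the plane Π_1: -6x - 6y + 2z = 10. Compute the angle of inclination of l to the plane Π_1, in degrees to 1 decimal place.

sin θ = |n·v| / (|n||v|) = |-16| / (√76 · √8) = 0.64889.
θ ≈ 40.5°.

40.5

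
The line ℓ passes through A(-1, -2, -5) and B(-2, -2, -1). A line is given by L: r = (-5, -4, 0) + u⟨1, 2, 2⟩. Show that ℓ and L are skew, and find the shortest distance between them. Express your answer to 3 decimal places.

0.981

A direction vector for ℓ is B − A = (-1, 0, 4).
Common perpendicular direction n = (-1, 0, 4) × (1, 2, 2) = (-8, 6, -2).
With w = (-5, -4, 0) − (-1, -2, -5) = (-4, -2, 5), w · n = 10.
Since n ≠ 0 the lines are not parallel, and w · n = 10 ≠ 0 so they do not intersect; hence they are skew.
Distance = |w · n| / |n| = |10| / √104 ≈ 0.981.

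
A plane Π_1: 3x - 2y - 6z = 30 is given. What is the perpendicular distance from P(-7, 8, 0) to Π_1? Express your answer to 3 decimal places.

n·P − d = (3)·(-7) + (-2)·(8) + (-6)·(0) − 30 = -67; |n| = √49.
Distance = |-67| / √49 = 67/√49 ≈ 9.571.

9.571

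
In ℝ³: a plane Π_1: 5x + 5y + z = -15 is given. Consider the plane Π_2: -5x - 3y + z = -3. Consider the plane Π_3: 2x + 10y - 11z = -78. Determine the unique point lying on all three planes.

Solving the 3×3 linear system 5x + 5y + z = -15, -5x - 3y + z = -3, 2x + 10y - 11z = -78 (e.g. by elimination or Cramer's rule, determinant = -194) gives (6, -9, 0).

(6, -9, 0)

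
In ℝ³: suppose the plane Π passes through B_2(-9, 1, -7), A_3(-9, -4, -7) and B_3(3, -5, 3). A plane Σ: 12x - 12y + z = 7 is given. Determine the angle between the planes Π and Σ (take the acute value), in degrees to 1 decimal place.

66.0

B_2A_3 = (0, -5, 0), B_2B_3 = (12, -6, 10); a normal to Π is B_2A_3 × B_2B_3 = (-50, 0, 60).
Using B_2: Π has equation -50x + 60z = 30.
cos θ = |n₁·n₂| / (|n₁||n₂|) = |-540| / (√6100 · √289).
θ = arccos(0.40671) ≈ 66.0°.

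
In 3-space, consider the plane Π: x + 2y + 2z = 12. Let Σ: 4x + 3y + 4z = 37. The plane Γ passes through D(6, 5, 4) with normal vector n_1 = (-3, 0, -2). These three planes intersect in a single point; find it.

(6, -1, 4)

Γ: n_1·r = n_1·D gives -3x - 2z = -26.
Solving the 3×3 linear system x + 2y + 2z = 12, 4x + 3y + 4z = 37, -3x - 2z = -26 (e.g. by elimination or Cramer's rule, determinant = 4) gives (6, -1, 4).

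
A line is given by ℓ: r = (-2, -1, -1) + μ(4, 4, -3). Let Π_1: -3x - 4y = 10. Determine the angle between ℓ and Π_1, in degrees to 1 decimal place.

sin θ = |n·v| / (|n||v|) = |-28| / (√25 · √41) = 0.87457.
θ ≈ 61.0°.

61.0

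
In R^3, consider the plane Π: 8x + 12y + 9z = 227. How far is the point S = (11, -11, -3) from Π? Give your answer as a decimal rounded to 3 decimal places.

n·S − d = (8)·(11) + (12)·(-11) + (9)·(-3) − 227 = -298; |n| = √289.
Distance = |-298| / √289 = 298/√289 ≈ 17.529.

17.529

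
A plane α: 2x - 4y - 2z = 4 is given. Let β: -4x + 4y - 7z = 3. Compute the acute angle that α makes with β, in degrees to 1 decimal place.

76.9

cos θ = |n₁·n₂| / (|n₁||n₂|) = |-10| / (√24 · √81).
θ = arccos(0.22680) ≈ 76.9°.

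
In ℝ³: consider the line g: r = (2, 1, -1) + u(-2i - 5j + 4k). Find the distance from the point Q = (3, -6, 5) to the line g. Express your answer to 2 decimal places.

Taking (2, 1, -1) on g with direction v = (-2, -5, 4): w = Q − (2, 1, -1) = (1, -7, 6), and w × v = (2, -16, -19).
Distance = |w × v| / |v| = √621 / √45 ≈ 3.71.

3.71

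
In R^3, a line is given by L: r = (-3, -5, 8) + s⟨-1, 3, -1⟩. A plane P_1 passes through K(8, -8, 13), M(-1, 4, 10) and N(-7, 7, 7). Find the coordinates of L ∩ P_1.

(-4, -2, 7)

KM = (-9, 12, -3), KN = (-15, 15, -6); a normal to P_1 is KM × KN = (-27, -9, 45).
Using K: P_1 has equation -27x - 9y + 45z = 441.
Substitute r = (-3, -5, 8) + t(-1, 3, -1) into the plane: 486 + (-45)t = 441, so t = 1.
Intersection: (-3, -5, 8) + 1·(-1, 3, -1) = (-4, -2, 7).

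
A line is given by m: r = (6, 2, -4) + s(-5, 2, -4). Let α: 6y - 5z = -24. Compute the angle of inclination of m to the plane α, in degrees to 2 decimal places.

sin θ = |n·v| / (|n||v|) = |32| / (√61 · √45) = 0.61077.
θ ≈ 37.65°.

37.65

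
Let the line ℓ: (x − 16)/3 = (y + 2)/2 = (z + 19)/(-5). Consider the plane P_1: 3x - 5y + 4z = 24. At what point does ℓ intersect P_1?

ℓ has direction (3, 2, -5) through (16, -2, -19).
Substitute r = (16, -2, -19) + t(3, 2, -5) into the plane: -18 + (-21)t = 24, so t = -2.
Intersection: (16, -2, -19) + (-2)·(3, 2, -5) = (10, -6, -9).

(10, -6, -9)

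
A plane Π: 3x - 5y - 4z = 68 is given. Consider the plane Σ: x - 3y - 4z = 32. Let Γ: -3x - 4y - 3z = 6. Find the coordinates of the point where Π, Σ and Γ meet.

(9, -9, 1)

Solving the 3×3 linear system 3x - 5y - 4z = 68, x - 3y - 4z = 32, -3x - 4y - 3z = 6 (e.g. by elimination or Cramer's rule, determinant = -44) gives (9, -9, 1).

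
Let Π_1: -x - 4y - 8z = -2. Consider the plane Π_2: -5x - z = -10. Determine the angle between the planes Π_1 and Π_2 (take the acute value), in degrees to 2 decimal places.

73.54

cos θ = |n₁·n₂| / (|n₁||n₂|) = |13| / (√81 · √26).
θ = arccos(0.28328) ≈ 73.54°.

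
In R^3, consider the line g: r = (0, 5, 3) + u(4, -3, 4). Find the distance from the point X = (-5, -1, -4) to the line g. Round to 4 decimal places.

Taking (0, 5, 3) on g with direction v = (4, -3, 4): w = X − (0, 5, 3) = (-5, -6, -7), and w × v = (-45, -8, 39).
Distance = |w × v| / |v| = √3610 / √41 ≈ 9.3834.

9.3834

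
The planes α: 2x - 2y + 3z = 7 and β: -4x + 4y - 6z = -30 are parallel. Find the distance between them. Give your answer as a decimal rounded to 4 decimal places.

Rescale β by 1/(-2): 2x - 2y + 3z = 15. Then distance = |7 − 15| / √17 ≈ 1.9403.

1.9403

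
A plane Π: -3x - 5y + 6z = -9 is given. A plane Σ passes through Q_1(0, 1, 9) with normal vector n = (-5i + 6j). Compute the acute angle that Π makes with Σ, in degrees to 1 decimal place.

76.7

Σ: n·r = n·Q_1 gives -5x + 6y = 6.
cos θ = |n₁·n₂| / (|n₁||n₂|) = |-15| / (√70 · √61).
θ = arccos(0.22955) ≈ 76.7°.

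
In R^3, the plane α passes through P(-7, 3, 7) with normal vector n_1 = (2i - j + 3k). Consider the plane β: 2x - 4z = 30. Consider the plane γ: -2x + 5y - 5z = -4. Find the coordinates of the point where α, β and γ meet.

α: n_1·r = n_1·P gives 2x - y + 3z = 4.
Solving the 3×3 linear system 2x - y + 3z = 4, 2x - 4z = 30, -2x + 5y - 5z = -4 (e.g. by elimination or Cramer's rule, determinant = 52) gives (7, -2, -4).

(7, -2, -4)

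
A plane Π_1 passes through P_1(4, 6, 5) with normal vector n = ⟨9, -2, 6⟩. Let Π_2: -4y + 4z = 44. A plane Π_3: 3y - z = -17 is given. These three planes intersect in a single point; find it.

(0, -3, 8)

Π_1: n·r = n·P_1 gives 9x - 2y + 6z = 54.
Solving the 3×3 linear system 9x - 2y + 6z = 54, -4y + 4z = 44, 3y - z = -17 (e.g. by elimination or Cramer's rule, determinant = -72) gives (0, -3, 8).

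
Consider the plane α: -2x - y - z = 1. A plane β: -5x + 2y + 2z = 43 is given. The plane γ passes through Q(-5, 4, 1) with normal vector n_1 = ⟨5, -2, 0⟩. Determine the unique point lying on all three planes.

γ: n_1·r = n_1·Q gives 5x - 2y = -33.
Solving the 3×3 linear system -2x - y - z = 1, -5x + 2y + 2z = 43, 5x - 2y = -33 (e.g. by elimination or Cramer's rule, determinant = -18) gives (-5, 4, 5).

(-5, 4, 5)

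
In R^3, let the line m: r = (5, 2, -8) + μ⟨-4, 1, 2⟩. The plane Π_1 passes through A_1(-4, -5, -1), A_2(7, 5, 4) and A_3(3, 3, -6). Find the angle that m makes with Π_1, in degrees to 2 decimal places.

A_1A_2 = (11, 10, 5), A_1A_3 = (7, 8, -5); a normal to Π_1 is A_1A_2 × A_1A_3 = (-90, 90, 18).
Using A_1: Π_1 has equation -90x + 90y + 18z = -108.
sin θ = |n·v| / (|n||v|) = |486| / (√16524 · √21) = 0.82503.
θ ≈ 55.59°.

55.59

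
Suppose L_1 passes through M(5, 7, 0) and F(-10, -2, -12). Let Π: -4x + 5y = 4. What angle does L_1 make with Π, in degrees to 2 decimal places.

A direction vector for L_1 is F − M = (-15, -9, -12).
sin θ = |n·v| / (|n||v|) = |15| / (√41 · √450) = 0.11043.
θ ≈ 6.34°.

6.34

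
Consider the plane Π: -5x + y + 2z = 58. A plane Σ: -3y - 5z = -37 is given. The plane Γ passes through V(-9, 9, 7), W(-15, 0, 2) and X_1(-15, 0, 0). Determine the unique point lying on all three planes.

(-9, 9, 2)

VW = (-6, -9, -5), VX_1 = (-6, -9, -7); a normal to Γ is VW × VX_1 = (18, -12, 0).
Using V: Γ has equation 18x - 12y = -270.
Solving the 3×3 linear system -5x + y + 2z = 58, -3y - 5z = -37, 18x - 12y = -270 (e.g. by elimination or Cramer's rule, determinant = 318) gives (-9, 9, 2).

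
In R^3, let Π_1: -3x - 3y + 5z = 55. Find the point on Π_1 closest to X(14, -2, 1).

Foot = X − λn with λ = (n·X − d)/|n|² = (-31 − 55)/43 = -2.
Foot = (14, -2, 1) − (-2)·(-3, -3, 5) = (8, -8, 11).

(8, -8, 11)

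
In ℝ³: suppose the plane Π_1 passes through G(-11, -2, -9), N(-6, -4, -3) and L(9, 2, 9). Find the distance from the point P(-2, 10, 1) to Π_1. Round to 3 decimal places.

4.667

GN = (5, -2, 6), GL = (20, 4, 18); a normal to Π_1 is GN × GL = (-60, 30, 60).
Using G: Π_1 has equation -60x + 30y + 60z = 60.
n·P − d = (-60)·(-2) + (30)·(10) + (60)·(1) − 60 = 420; |n| = √8100.
Distance = |420| / √8100 = 420/√8100 ≈ 4.667.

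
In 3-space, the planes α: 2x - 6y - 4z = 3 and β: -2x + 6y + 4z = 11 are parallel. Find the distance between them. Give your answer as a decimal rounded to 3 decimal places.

1.871

Rescale β by 1/(-1): 2x - 6y - 4z = -11. Then distance = |3 − (-11)| / √56 ≈ 1.871.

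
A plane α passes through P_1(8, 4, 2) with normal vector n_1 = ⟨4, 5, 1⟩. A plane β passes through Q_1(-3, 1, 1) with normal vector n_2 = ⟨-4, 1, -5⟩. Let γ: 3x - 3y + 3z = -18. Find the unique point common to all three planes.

α: n_1·r = n_1·P_1 gives 4x + 5y + z = 54.
β: n_2·r = n_2·Q_1 gives -4x + y - 5z = 8.
Solving the 3×3 linear system 4x + 5y + z = 54, -4x + y - 5z = 8, 3x - 3y + 3z = -18 (e.g. by elimination or Cramer's rule, determinant = -54) gives (6, 7, -5).

(6, 7, -5)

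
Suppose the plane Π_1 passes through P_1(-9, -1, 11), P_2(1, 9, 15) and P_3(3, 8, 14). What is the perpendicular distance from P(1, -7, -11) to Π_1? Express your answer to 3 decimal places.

P_1P_2 = (10, 10, 4), P_1P_3 = (12, 9, 3); a normal to Π_1 is P_1P_2 × P_1P_3 = (-6, 18, -30).
Using P_1: Π_1 has equation -6x + 18y - 30z = -294.
n·P − d = (-6)·(1) + (18)·(-7) + (-30)·(-11) − (-294) = 492; |n| = √1260.
Distance = |492| / √1260 = 492/√1260 ≈ 13.861.

13.861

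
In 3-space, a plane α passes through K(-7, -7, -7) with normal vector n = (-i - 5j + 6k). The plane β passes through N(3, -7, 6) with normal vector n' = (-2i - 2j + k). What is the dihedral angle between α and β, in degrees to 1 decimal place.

α: n·r = n·K gives -x - 5y + 6z = 0.
β: n'·r = n'·N gives -2x - 2y + z = 14.
cos θ = |n₁·n₂| / (|n₁||n₂|) = |18| / (√62 · √9).
θ = arccos(0.76200) ≈ 40.4°.

40.4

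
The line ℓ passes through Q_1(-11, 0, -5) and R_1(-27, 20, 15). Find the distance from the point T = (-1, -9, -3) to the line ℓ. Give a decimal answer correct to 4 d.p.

A direction vector for ℓ is R_1 − Q_1 = (-16, 20, 20).
Taking (-11, 0, -5) on ℓ with direction v = (-16, 20, 20): w = T − (-11, 0, -5) = (10, -9, 2), and w × v = (-220, -232, 56).
Distance = |w × v| / |v| = √105360 / √1056 ≈ 9.9886.

9.9886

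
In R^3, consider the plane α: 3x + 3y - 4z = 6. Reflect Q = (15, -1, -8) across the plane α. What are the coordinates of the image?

λ = (n·Q − d)/|n|² = (74 − 6)/34 = 2.
Reflection = Q − 2λn = (15, -1, -8) − 4·(3, 3, -4) = (3, -13, 8).

(3, -13, 8)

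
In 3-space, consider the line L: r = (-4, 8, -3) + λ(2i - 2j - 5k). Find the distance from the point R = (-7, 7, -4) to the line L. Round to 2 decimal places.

3.31

Taking (-4, 8, -3) on L with direction v = (2, -2, -5): w = R − (-4, 8, -3) = (-3, -1, -1), and w × v = (3, -17, 8).
Distance = |w × v| / |v| = √362 / √33 ≈ 3.31.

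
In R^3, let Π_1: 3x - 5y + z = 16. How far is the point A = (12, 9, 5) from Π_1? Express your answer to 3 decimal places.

n·A − d = (3)·(12) + (-5)·(9) + (1)·(5) − 16 = -20; |n| = √35.
Distance = |-20| / √35 = 20/√35 ≈ 3.381.

3.381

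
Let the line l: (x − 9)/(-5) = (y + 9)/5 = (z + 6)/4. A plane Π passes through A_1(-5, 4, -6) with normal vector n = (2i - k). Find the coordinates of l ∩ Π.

(-1, 1, 2)

l has direction (-5, 5, 4) through (9, -9, -6).
Π: n·r = n·A_1 gives 2x - z = -4.
Substitute r = (9, -9, -6) + t(-5, 5, 4) into the plane: 24 + (-14)t = -4, so t = 2.
Intersection: (9, -9, -6) + 2·(-5, 5, 4) = (-1, 1, 2).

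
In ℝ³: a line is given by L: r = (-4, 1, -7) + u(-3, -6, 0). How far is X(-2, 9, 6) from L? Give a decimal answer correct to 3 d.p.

13.122

Taking (-4, 1, -7) on L with direction v = (-3, -6, 0): w = X − (-4, 1, -7) = (2, 8, 13), and w × v = (78, -39, 12).
Distance = |w × v| / |v| = √7749 / √45 ≈ 13.122.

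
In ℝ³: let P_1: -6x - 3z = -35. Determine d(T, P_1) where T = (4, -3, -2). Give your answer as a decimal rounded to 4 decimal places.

2.5342

n·T − d = (-6)·(4) + (0)·(-3) + (-3)·(-2) − (-35) = 17; |n| = √45.
Distance = |17| / √45 = 17/√45 ≈ 2.5342.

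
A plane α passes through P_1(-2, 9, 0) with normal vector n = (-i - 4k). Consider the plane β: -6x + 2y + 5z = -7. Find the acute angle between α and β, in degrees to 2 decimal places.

α: n·r = n·P_1 gives -x - 4z = 2.
cos θ = |n₁·n₂| / (|n₁||n₂|) = |-14| / (√17 · √65).
θ = arccos(0.42116) ≈ 65.09°.

65.09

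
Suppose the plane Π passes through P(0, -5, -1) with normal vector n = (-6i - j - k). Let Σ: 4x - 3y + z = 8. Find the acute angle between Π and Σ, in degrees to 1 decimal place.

Π: n·r = n·P gives -6x - y - z = 6.
cos θ = |n₁·n₂| / (|n₁||n₂|) = |-22| / (√38 · √26).
θ = arccos(0.69991) ≈ 45.6°.

45.6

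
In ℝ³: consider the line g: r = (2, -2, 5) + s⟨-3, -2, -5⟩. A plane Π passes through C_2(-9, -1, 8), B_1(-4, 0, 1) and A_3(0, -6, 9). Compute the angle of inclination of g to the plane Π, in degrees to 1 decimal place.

52.6

C_2B_1 = (5, 1, -7), C_2A_3 = (9, -5, 1); a normal to Π is C_2B_1 × C_2A_3 = (-34, -68, -34).
Using C_2: Π has equation -34x - 68y - 34z = 102.
sin θ = |n·v| / (|n||v|) = |408| / (√6936 · √38) = 0.79472.
θ ≈ 52.6°.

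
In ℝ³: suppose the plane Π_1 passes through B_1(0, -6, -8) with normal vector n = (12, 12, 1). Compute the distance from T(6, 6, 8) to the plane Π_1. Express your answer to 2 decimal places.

Π_1: n·r = n·B_1 gives 12x + 12y + z = -80.
n·T − d = (12)·(6) + (12)·(6) + (1)·(8) − (-80) = 232; |n| = √289.
Distance = |232| / √289 = 232/√289 ≈ 13.65.

13.65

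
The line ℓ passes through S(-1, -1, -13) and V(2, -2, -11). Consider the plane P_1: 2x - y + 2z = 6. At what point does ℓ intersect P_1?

(8, -4, -7)

A direction vector for ℓ is V − S = (3, -1, 2).
Substitute r = (-1, -1, -13) + t(3, -1, 2) into the plane: -27 + 11t = 6, so t = 3.
Intersection: (-1, -1, -13) + 3·(3, -1, 2) = (8, -4, -7).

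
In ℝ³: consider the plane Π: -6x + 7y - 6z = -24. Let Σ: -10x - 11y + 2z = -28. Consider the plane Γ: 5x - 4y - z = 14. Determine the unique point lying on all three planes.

Solving the 3×3 linear system -6x + 7y - 6z = -24, -10x - 11y + 2z = -28, 5x - 4y - z = 14 (e.g. by elimination or Cramer's rule, determinant = -684) gives (3, 0, 1).

(3, 0, 1)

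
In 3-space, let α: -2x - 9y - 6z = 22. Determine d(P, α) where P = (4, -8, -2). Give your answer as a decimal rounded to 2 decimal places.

4.91

n·P − d = (-2)·(4) + (-9)·(-8) + (-6)·(-2) − 22 = 54; |n| = √121.
Distance = |54| / √121 = 54/√121 ≈ 4.91.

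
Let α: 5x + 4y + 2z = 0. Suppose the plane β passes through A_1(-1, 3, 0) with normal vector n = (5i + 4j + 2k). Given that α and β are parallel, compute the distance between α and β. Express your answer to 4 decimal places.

1.0435

β: n·r = n·A_1 gives 5x + 4y + 2z = 7.
Same normal n = (5, 4, 2) with |n| = √45; distance = |0 − 7| / |n| = 7/√45 ≈ 1.0435.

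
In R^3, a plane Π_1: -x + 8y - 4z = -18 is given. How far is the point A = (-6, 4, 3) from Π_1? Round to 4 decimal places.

n·A − d = (-1)·(-6) + (8)·(4) + (-4)·(3) − (-18) = 44; |n| = √81.
Distance = |44| / √81 = 44/√81 ≈ 4.8889.

4.8889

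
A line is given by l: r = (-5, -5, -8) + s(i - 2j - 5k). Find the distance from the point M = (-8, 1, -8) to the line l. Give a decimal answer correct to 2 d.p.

6.12

Taking (-5, -5, -8) on l with direction v = (1, -2, -5): w = M − (-5, -5, -8) = (-3, 6, 0), and w × v = (-30, -15, 0).
Distance = |w × v| / |v| = √1125 / √30 ≈ 6.12.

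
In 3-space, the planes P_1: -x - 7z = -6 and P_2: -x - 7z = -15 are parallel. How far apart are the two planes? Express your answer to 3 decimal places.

1.273

Same normal n = (-1, 0, -7) with |n| = √50; distance = |-6 − (-15)| / |n| = 9/√50 ≈ 1.273.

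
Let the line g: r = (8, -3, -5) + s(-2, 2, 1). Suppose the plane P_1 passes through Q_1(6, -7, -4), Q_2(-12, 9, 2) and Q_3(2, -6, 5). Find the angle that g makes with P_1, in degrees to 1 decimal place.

Q_1Q_2 = (-18, 16, 6), Q_1Q_3 = (-4, 1, 9); a normal to P_1 is Q_1Q_2 × Q_1Q_3 = (138, 138, 46).
Using Q_1: P_1 has equation 138x + 138y + 46z = -322.
sin θ = |n·v| / (|n||v|) = |46| / (√40204 · √9) = 0.07647.
θ ≈ 4.4°.

4.4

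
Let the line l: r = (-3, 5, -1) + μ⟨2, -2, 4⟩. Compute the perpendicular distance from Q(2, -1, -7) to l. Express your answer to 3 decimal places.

9.840

Taking (-3, 5, -1) on l with direction v = (2, -2, 4): w = Q − (-3, 5, -1) = (5, -6, -6), and w × v = (-36, -32, 2).
Distance = |w × v| / |v| = √2324 / √24 ≈ 9.840.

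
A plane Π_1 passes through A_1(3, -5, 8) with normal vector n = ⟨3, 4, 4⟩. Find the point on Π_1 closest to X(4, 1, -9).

(7, 5, -5)

Π_1: n·r = n·A_1 gives 3x + 4y + 4z = 21.
Foot = X − λn with λ = (n·X − d)/|n|² = (-20 − 21)/41 = -1.
Foot = (4, 1, -9) − (-1)·(3, 4, 4) = (7, 5, -5).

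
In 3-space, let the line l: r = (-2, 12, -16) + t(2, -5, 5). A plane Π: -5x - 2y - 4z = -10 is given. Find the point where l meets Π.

Substitute r = (-2, 12, -16) + t(2, -5, 5) into the plane: 50 + (-20)t = -10, so t = 3.
Intersection: (-2, 12, -16) + 3·(2, -5, 5) = (4, -3, -1).

(4, -3, -1)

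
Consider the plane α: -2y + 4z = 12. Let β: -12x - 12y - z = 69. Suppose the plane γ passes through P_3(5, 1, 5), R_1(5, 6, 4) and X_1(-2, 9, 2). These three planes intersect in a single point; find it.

(-6, 0, 3)

P_3R_1 = (0, 5, -1), P_3X_1 = (-7, 8, -3); a normal to γ is P_3R_1 × P_3X_1 = (-7, 7, 35).
Using P_3: γ has equation -7x + 7y + 35z = 147.
Solving the 3×3 linear system -2y + 4z = 12, -12x - 12y - z = 69, -7x + 7y + 35z = 147 (e.g. by elimination or Cramer's rule, determinant = -1526) gives (-6, 0, 3).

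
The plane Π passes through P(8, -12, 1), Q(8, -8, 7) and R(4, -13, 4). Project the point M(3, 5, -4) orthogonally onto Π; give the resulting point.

PQ = (0, 4, 6), PR = (-4, -1, 3); a normal to Π is PQ × PR = (18, -24, 16).
Using P: Π has equation 18x - 24y + 16z = 448.
Foot = M − λn with λ = (n·M − d)/|n|² = (-130 − 448)/1156 = -1/2.
Foot = (3, 5, -4) − (-1/2)·(18, -24, 16) = (12, -7, 4).

(12, -7, 4)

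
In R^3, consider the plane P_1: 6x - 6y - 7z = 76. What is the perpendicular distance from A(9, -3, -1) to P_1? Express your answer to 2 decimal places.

0.27

n·A − d = (6)·(9) + (-6)·(-3) + (-7)·(-1) − 76 = 3; |n| = √121.
Distance = |3| / √121 = 3/√121 ≈ 0.27.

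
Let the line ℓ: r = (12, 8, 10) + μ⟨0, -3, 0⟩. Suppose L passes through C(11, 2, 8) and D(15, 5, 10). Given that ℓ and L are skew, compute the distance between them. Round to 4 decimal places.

A direction vector for L is D − C = (4, 3, 2).
Common perpendicular direction n = (0, -3, 0) × (4, 3, 2) = (-6, 0, 12).
With w = (11, 2, 8) − (12, 8, 10) = (-1, -6, -2), w · n = -18.
Distance = |w · n| / |n| = |-18| / √180 ≈ 1.3416.

1.3416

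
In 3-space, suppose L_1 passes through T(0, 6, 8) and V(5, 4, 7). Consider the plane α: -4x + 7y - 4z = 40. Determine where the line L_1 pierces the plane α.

(-5, 8, 9)

A direction vector for L_1 is V − T = (5, -2, -1).
Substitute r = (0, 6, 8) + t(5, -2, -1) into the plane: 10 + (-30)t = 40, so t = -1.
Intersection: (0, 6, 8) + (-1)·(5, -2, -1) = (-5, 8, 9).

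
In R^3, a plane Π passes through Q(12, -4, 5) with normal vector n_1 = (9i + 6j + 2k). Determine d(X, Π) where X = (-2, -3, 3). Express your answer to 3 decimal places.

Π: n_1·r = n_1·Q gives 9x + 6y + 2z = 94.
n·X − d = (9)·(-2) + (6)·(-3) + (2)·(3) − 94 = -124; |n| = √121.
Distance = |-124| / √121 = 124/√121 ≈ 11.273.

11.273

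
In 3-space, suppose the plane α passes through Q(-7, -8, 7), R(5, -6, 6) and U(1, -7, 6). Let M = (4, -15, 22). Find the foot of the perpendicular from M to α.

QR = (12, 2, -1), QU = (8, 1, -1); a normal to α is QR × QU = (-1, 4, -4).
Using Q: α has equation -x + 4y - 4z = -53.
Foot = M − λn with λ = (n·M − d)/|n|² = (-152 − (-53))/33 = -3.
Foot = (4, -15, 22) − (-3)·(-1, 4, -4) = (1, -3, 10).

(1, -3, 10)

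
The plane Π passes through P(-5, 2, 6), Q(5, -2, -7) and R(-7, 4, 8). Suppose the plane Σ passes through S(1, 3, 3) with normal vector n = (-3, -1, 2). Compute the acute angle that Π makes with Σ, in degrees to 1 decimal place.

PQ = (10, -4, -13), PR = (-2, 2, 2); a normal to Π is PQ × PR = (18, 6, 12).
Using P: Π has equation 18x + 6y + 12z = -6.
Σ: n·r = n·S gives -3x - y + 2z = 0.
cos θ = |n₁·n₂| / (|n₁||n₂|) = |-36| / (√504 · √14).
θ = arccos(0.42857) ≈ 64.6°.

64.6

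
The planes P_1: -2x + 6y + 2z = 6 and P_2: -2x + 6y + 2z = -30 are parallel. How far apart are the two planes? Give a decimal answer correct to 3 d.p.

Same normal n = (-2, 6, 2) with |n| = √44; distance = |6 − (-30)| / |n| = 36/√44 ≈ 5.427.

5.427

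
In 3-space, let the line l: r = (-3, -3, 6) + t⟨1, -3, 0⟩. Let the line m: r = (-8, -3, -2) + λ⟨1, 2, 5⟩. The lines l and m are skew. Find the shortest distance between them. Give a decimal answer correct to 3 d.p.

2.111

Common perpendicular direction n = (1, -3, 0) × (1, 2, 5) = (-15, -5, 5).
With w = (-8, -3, -2) − (-3, -3, 6) = (-5, 0, -8), w · n = 35.
Distance = |w · n| / |n| = |35| / √275 ≈ 2.111.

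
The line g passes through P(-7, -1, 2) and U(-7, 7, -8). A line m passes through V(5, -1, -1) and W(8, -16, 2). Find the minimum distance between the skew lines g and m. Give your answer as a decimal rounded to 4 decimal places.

10.9317

A direction vector for g is U − P = (0, 8, -10).
A direction vector for m is W − V = (3, -15, 3).
Common perpendicular direction n = (0, 8, -10) × (3, -15, 3) = (-126, -30, -24).
With w = (5, -1, -1) − (-7, -1, 2) = (12, 0, -3), w · n = -1440.
Distance = |w · n| / |n| = |-1440| / √17352 ≈ 10.9317.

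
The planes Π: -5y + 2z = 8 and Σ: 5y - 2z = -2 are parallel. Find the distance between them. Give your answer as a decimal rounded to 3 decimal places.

1.114

Rescale Σ by 1/(-1): -5y + 2z = 2. Then distance = |8 − 2| / √29 ≈ 1.114.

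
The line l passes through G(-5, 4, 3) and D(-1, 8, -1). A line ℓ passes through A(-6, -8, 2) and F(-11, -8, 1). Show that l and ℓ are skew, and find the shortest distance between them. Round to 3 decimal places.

A direction vector for l is D − G = (4, 4, -4).
A direction vector for ℓ is F − A = (-5, 0, -1).
Common perpendicular direction n = (4, 4, -4) × (-5, 0, -1) = (-4, 24, 20).
With w = (-6, -8, 2) − (-5, 4, 3) = (-1, -12, -1), w · n = -304.
Since n ≠ 0 the lines are not parallel, and w · n = -304 ≠ 0 so they do not intersect; hence they are skew.
Distance = |w · n| / |n| = |-304| / √992 ≈ 9.652.

9.652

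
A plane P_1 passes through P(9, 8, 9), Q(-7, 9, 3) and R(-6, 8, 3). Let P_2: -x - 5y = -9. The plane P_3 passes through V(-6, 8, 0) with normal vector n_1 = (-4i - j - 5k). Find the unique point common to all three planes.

(-6, 3, 1)

PQ = (-16, 1, -6), PR = (-15, 0, -6); a normal to P_1 is PQ × PR = (-6, -6, 15).
Using P: P_1 has equation -6x - 6y + 15z = 33.
P_3: n_1·r = n_1·V gives -4x - y - 5z = 16.
Solving the 3×3 linear system -6x - 6y + 15z = 33, -x - 5y = -9, -4x - y - 5z = 16 (e.g. by elimination or Cramer's rule, determinant = -405) gives (-6, 3, 1).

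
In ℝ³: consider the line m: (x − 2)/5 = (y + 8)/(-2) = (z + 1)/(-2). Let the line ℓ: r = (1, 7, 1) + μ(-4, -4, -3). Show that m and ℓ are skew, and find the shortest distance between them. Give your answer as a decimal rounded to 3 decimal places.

8.019

m has direction (5, -2, -2) through (2, -8, -1).
Common perpendicular direction n = (5, -2, -2) × (-4, -4, -3) = (-2, 23, -28).
With w = (1, 7, 1) − (2, -8, -1) = (-1, 15, 2), w · n = 291.
Since n ≠ 0 the lines are not parallel, and w · n = 291 ≠ 0 so they do not intersect; hence they are skew.
Distance = |w · n| / |n| = |291| / √1317 ≈ 8.019.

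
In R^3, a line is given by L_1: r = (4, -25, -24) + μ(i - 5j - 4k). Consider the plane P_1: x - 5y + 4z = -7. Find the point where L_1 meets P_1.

Substitute r = (4, -25, -24) + t(1, -5, -4) into the plane: 33 + 10t = -7, so t = -4.
Intersection: (4, -25, -24) + (-4)·(1, -5, -4) = (0, -5, -8).

(0, -5, -8)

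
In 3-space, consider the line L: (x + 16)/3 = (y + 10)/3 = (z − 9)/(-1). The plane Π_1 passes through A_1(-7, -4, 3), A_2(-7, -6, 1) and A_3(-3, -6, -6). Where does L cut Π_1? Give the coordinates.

L has direction (3, 3, -1) through (-16, -10, 9).
A_1A_2 = (0, -2, -2), A_1A_3 = (4, -2, -9); a normal to Π_1 is A_1A_2 × A_1A_3 = (14, -8, 8).
Using A_1: Π_1 has equation 14x - 8y + 8z = -42.
Substitute r = (-16, -10, 9) + t(3, 3, -1) into the plane: -72 + 10t = -42, so t = 3.
Intersection: (-16, -10, 9) + 3·(3, 3, -1) = (-7, -1, 6).

(-7, -1, 6)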